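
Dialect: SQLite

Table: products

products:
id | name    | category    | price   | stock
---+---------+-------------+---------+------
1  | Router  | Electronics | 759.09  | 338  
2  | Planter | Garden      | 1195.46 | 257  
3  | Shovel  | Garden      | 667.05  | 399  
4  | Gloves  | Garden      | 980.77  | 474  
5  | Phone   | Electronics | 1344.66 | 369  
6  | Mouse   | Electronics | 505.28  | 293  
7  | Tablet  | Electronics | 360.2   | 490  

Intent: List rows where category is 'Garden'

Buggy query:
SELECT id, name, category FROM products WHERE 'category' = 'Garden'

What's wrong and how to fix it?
Bug: 'category' in single quotes is a string literal, not the column; the comparison is literal-vs-literal and never true

Fix: Remove the quotes around the column name (or use double quotes for an identifier)

Corrected query:
SELECT id, name, category FROM products WHERE category = 'Garden'

Result:
id | name    | category
---+---------+---------
2  | Planter | Garden  
3  | Shovel  | Garden  
4  | Gloves  | Garden  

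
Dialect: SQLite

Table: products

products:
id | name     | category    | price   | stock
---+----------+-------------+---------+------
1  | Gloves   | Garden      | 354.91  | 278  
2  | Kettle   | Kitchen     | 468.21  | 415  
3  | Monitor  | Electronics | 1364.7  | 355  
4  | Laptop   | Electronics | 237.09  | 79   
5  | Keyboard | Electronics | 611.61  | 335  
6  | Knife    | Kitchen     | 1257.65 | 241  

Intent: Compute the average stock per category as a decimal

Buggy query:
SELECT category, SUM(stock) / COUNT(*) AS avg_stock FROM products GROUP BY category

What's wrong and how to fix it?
Bug: SUM(stock) and COUNT(*) are both integers; the division truncates the fractional part

Fix: Multiply by 1.0 (or CAST to REAL) to force floating-point division

Corrected query:
SELECT category, SUM(stock) * 1.0 / COUNT(*) AS avg_stock FROM products GROUP BY category

Result:
category    | avg_stock 
------------+-----------
Electronics | 256.333333
Garden      | 278       
Kitchen     | 328       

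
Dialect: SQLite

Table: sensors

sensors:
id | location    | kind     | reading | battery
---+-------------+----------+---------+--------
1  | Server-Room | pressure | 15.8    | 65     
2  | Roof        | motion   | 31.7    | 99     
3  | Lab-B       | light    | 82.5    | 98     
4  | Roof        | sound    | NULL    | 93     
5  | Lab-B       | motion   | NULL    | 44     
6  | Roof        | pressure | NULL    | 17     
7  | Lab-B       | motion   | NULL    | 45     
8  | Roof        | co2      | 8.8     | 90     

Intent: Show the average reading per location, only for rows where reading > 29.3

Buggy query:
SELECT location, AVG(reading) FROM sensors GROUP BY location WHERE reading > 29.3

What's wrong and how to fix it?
Bug: WHERE cannot follow GROUP BY

Fix: Move the WHERE clause before GROUP BY

Corrected query:
SELECT location, AVG(reading) FROM sensors WHERE reading > 29.3 GROUP BY location

Result:
location | AVG(reading)
---------+-------------
Lab-B    | 82.5        
Roof     | 31.7        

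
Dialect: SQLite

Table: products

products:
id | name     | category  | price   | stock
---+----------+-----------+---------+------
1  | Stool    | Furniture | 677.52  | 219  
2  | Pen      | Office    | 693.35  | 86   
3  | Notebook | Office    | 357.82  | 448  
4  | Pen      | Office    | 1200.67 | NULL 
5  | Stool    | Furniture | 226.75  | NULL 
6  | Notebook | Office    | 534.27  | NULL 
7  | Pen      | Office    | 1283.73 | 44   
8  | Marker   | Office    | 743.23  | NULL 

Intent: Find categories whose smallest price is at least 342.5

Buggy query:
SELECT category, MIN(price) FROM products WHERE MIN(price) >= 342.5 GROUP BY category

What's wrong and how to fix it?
Bug: MIN() in WHERE is a misuse of aggregate

Fix: Replace WHERE with HAVING after the GROUP BY

Corrected query:
SELECT category, MIN(price) FROM products GROUP BY category HAVING MIN(price) >= 342.5

Result:
category | MIN(price)
---------+-----------
Office   | 357.82    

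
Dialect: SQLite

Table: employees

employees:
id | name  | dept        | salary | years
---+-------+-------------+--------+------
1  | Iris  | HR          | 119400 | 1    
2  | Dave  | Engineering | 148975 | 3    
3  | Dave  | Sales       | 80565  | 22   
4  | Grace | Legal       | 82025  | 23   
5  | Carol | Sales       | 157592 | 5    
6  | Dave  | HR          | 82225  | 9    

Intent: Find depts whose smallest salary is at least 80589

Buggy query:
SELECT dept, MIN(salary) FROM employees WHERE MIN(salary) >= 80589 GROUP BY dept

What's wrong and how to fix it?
Bug: MIN() in WHERE is a misuse of aggregate

Fix: Replace WHERE with HAVING after the GROUP BY

Corrected query:
SELECT dept, MIN(salary) FROM employees GROUP BY dept HAVING MIN(salary) >= 80589

Result:
dept        | MIN(salary)
------------+------------
Engineering | 148975     
HR          | 82225      
Legal       | 82025      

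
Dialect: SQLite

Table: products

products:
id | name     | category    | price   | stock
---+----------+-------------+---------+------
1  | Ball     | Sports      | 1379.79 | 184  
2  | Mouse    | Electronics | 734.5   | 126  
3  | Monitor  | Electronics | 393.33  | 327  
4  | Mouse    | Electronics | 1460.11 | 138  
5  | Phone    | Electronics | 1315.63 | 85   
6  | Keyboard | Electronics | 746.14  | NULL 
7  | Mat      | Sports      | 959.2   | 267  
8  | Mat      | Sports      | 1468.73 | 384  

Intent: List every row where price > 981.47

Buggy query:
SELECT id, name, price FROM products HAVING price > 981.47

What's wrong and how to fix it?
Bug: HAVING filters the output of aggregation, but this query has no GROUP BY and no aggregate functions, so SQLite rejects it (HAVING clause on a non-aggregate query); the condition here is per row

Fix: Replace HAVING with WHERE since the condition applies to individual rows

Corrected query:
SELECT id, name, price FROM products WHERE price > 981.47

Result:
id | name  | price  
---+-------+--------
1  | Ball  | 1379.79
4  | Mouse | 1460.11
5  | Phone | 1315.63
8  | Mat   | 1468.73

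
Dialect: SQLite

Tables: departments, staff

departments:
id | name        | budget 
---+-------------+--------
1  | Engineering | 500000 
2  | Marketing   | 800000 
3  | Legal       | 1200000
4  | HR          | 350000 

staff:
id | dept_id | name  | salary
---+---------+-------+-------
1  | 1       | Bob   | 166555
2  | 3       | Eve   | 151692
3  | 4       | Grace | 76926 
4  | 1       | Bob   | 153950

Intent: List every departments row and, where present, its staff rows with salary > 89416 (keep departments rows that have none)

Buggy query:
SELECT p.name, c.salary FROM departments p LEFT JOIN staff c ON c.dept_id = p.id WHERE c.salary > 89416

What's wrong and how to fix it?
Bug: Filtering c.salary in WHERE discards the NULL rows produced by LEFT JOIN, turning it into an inner join

Fix: Put 'c.salary > 89416' in the JOIN's ON clause instead of WHERE

Corrected query:
SELECT p.name, c.salary FROM departments p LEFT JOIN staff c ON c.dept_id = p.id AND c.salary > 89416

Result:
name        | salary
------------+-------
Engineering | 153950
Engineering | 166555
Marketing   | NULL  
Legal       | 151692
HR          | NULL  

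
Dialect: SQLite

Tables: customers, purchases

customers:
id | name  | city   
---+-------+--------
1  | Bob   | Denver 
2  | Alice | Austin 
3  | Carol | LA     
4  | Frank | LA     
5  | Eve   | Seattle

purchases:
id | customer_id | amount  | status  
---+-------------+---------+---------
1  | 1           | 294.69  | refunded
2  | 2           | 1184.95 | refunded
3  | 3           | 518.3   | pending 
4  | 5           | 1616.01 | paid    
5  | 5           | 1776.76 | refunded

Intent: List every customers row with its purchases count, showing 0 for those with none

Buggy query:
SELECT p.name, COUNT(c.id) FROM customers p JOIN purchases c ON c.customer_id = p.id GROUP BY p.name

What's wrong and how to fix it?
Bug: INNER JOIN drops customers rows that have no matching purchases rows

Fix: Use LEFT JOIN so parents without children still appear (COUNT(c.id) gives 0)

Corrected query:
SELECT p.name, COUNT(c.id) FROM customers p LEFT JOIN purchases c ON c.customer_id = p.id GROUP BY p.name

Result:
name  | COUNT(c.id)
------+------------
Alice | 1          
Bob   | 1          
Carol | 1          
Eve   | 2          
Frank | 0          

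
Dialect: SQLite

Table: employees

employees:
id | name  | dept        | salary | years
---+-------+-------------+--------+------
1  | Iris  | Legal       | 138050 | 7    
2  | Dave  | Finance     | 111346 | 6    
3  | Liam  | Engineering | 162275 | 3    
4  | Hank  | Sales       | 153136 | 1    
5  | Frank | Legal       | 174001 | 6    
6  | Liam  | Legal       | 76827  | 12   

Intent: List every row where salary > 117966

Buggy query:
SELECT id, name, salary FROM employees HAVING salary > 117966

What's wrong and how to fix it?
Bug: HAVING filters the output of aggregation, but this query has no GROUP BY and no aggregate functions, so SQLite rejects it (HAVING clause on a non-aggregate query); the condition here is per row

Fix: Use WHERE for row-level filtering

Corrected query:
SELECT id, name, salary FROM employees WHERE salary > 117966

Result:
id | name  | salary
---+-------+-------
1  | Iris  | 138050
3  | Liam  | 162275
4  | Hank  | 153136
5  | Frank | 174001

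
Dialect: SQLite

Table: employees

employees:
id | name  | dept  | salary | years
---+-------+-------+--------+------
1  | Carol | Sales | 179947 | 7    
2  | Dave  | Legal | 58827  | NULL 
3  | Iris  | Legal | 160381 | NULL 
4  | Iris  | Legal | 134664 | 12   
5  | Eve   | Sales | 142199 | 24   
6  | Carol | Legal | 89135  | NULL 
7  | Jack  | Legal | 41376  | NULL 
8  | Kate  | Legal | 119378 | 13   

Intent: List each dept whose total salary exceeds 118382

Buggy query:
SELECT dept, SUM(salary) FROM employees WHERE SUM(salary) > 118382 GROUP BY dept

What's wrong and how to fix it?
Bug: Aggregate functions cannot appear in a WHERE clause

Fix: Use HAVING (which filters groups after aggregation) instead of WHERE

Corrected query:
SELECT dept, SUM(salary) FROM employees GROUP BY dept HAVING SUM(salary) > 118382

Result:
dept  | SUM(salary)
------+------------
Legal | 603761     
Sales | 322146     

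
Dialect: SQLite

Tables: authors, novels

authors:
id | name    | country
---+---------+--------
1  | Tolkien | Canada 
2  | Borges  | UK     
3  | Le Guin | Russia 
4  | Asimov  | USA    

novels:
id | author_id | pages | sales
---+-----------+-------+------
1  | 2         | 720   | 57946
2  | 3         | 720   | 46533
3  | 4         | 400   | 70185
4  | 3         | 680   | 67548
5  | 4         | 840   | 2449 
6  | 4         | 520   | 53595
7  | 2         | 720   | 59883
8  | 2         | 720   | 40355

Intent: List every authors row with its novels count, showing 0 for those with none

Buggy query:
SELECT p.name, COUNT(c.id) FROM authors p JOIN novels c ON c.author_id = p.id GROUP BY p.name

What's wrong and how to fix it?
Bug: INNER JOIN drops authors rows that have no matching novels rows

Fix: Use LEFT JOIN so parents without children still appear (COUNT(c.id) gives 0)

Corrected query:
SELECT p.name, COUNT(c.id) FROM authors p LEFT JOIN novels c ON c.author_id = p.id GROUP BY p.name

Result:
name    | COUNT(c.id)
--------+------------
Asimov  | 3          
Borges  | 3          
Le Guin | 2          
Tolkien | 0          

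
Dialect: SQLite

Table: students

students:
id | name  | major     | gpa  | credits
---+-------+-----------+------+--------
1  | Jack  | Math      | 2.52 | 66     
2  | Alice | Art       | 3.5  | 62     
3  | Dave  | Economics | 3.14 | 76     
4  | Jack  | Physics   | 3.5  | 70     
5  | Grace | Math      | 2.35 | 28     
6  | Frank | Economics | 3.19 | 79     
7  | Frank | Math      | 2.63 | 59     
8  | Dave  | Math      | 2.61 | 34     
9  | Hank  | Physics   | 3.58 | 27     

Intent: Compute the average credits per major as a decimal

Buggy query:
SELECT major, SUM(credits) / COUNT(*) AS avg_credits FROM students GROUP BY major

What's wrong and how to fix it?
Bug: SUM(credits) and COUNT(*) are both integers; the division truncates the fractional part

Fix: Multiply by 1.0 (or CAST to REAL) to force floating-point division

Corrected query:
SELECT major, SUM(credits) * 1.0 / COUNT(*) AS avg_credits FROM students GROUP BY major

Result:
major     | avg_credits
----------+------------
Art       | 62         
Economics | 77.5       
Math      | 46.75      
Physics   | 48.5       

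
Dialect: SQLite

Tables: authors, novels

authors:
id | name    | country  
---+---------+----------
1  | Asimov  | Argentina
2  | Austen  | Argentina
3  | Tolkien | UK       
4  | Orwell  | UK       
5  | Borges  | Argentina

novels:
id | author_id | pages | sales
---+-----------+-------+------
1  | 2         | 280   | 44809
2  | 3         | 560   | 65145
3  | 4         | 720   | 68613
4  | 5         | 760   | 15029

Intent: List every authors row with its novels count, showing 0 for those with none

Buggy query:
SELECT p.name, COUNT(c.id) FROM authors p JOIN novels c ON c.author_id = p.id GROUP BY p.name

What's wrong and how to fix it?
Bug: INNER JOIN drops authors rows that have no matching novels rows

Fix: Switch to LEFT JOIN to retain unmatched parent rows

Corrected query:
SELECT p.name, COUNT(c.id) FROM authors p LEFT JOIN novels c ON c.author_id = p.id GROUP BY p.name

Result:
name    | COUNT(c.id)
--------+------------
Asimov  | 0          
Austen  | 1          
Borges  | 1          
Orwell  | 1          
Tolkien | 1          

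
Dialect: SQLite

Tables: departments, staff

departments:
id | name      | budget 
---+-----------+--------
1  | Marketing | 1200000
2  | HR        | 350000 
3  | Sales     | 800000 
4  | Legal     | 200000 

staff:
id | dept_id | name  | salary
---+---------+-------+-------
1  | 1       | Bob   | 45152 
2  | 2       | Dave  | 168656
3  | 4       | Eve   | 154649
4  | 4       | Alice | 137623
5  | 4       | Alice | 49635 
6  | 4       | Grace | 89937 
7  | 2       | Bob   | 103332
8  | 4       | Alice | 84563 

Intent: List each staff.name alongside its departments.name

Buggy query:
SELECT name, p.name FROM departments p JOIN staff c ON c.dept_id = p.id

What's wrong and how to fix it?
Bug: Both tables have a 'name' column; the unqualified reference is ambiguous

Fix: Prefix ambiguous columns with the table alias

Corrected query:
SELECT c.name, p.name FROM departments p JOIN staff c ON c.dept_id = p.id

Result:
name  | name     
------+----------
Bob   | Marketing
Dave  | HR       
Eve   | Legal    
Alice | Legal    
Alice | Legal    
Grace | Legal    
Bob   | HR       
Alice | Legal    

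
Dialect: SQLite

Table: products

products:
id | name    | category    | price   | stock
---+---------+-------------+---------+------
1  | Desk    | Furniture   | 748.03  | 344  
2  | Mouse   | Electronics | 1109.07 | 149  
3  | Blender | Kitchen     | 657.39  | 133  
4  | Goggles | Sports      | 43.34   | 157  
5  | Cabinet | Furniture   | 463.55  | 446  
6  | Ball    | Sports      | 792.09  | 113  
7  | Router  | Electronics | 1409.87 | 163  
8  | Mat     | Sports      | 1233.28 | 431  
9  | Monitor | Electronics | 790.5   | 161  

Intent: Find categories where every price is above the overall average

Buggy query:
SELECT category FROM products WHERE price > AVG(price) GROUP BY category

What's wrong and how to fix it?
Bug: AVG() is an aggregate; it can't sit directly in WHERE

Fix: Use a subquery for AVG and a HAVING MIN(...) filter so the condition holds for every row in the group

Corrected query:
SELECT category FROM products GROUP BY category HAVING MIN(price) > (SELECT AVG(price) FROM products)

Result:
(no rows)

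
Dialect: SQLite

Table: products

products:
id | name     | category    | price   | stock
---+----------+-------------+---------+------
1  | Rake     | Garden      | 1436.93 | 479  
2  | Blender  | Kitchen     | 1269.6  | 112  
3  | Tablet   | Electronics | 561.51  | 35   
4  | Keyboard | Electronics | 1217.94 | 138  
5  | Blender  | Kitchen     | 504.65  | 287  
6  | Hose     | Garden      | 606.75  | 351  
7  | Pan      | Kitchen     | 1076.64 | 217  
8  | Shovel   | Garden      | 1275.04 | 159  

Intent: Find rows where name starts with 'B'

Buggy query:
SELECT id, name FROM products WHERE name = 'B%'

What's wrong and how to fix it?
Bug: Wildcards only work with LIKE; '=' treats '%' as a literal character

Fix: Replace '=' with LIKE so 'B%' is treated as a pattern

Corrected query:
SELECT id, name FROM products WHERE name LIKE 'B%'

Result:
id | name   
---+--------
2  | Blender
5  | Blender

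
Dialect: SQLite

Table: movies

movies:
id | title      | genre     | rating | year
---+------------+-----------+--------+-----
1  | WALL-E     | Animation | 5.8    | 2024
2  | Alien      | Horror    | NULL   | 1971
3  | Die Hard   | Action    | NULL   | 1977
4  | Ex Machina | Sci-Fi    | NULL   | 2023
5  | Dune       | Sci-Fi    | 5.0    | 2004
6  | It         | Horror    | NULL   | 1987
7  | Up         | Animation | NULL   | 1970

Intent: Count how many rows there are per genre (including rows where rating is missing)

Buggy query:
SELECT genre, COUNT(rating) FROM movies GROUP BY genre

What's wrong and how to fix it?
Bug: COUNT(column) counts non-NULL values only; rows with NULL rating aren't counted

Fix: Use COUNT(*) to count all rows regardless of NULL

Corrected query:
SELECT genre, COUNT(*) FROM movies GROUP BY genre

Result:
genre     | COUNT(*)
----------+---------
Action    | 1       
Animation | 2       
Horror    | 2       
Sci-Fi    | 2       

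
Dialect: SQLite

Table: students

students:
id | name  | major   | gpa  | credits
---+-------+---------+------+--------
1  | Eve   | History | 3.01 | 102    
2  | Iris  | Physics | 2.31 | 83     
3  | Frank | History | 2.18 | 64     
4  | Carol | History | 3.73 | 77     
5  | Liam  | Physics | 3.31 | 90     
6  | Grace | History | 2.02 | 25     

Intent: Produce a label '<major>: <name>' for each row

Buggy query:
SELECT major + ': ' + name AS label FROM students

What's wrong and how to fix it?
Bug: SQLite uses || for string concatenation; + coerces text to numbers (yielding 0)

Fix: Replace + with || to concatenate text

Corrected query:
SELECT major || ': ' || name AS label FROM students

Result:
label         
--------------
History: Eve  
Physics: Iris 
History: Frank
History: Carol
Physics: Liam 
History: Grace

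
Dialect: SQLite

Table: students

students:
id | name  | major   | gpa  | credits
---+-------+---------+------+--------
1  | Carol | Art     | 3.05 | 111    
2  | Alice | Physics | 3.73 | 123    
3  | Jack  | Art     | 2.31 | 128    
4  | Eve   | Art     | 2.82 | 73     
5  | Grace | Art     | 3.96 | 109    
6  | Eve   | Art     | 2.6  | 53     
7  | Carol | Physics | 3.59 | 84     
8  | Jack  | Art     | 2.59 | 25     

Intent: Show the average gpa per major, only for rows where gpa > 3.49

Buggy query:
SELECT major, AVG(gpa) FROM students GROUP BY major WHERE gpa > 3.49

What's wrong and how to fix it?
Bug: WHERE cannot follow GROUP BY

Fix: Place WHERE between FROM and GROUP BY

Corrected query:
SELECT major, AVG(gpa) FROM students WHERE gpa > 3.49 GROUP BY major

Result:
major   | AVG(gpa)
--------+---------
Art     | 3.96    
Physics | 3.66    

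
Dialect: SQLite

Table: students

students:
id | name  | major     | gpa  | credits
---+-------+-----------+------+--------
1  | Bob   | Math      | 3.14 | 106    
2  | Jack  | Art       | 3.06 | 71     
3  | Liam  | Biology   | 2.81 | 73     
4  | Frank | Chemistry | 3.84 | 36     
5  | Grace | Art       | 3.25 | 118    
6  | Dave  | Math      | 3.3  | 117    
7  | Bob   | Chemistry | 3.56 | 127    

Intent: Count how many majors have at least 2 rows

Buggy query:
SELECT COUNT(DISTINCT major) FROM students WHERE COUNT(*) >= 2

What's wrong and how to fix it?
Bug: WHERE filters individual rows, not groups, so a group-level COUNT is invalid there

Fix: Group first with HAVING COUNT(*) >= 2, then COUNT the resulting groups

Corrected query:
SELECT COUNT(*) FROM (SELECT major FROM students GROUP BY major HAVING COUNT(*) >= 2)

Result:
COUNT(*)
--------
3       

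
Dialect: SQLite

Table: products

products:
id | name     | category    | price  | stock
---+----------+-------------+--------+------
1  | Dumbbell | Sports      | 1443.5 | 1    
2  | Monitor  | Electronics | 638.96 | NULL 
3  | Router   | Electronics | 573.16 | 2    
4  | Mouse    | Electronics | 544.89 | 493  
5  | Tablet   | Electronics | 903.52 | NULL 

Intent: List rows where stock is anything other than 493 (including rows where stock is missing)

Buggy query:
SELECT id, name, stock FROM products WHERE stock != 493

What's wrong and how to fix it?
Bug: 'stock != 493' is unknown when stock is NULL, so NULL rows are silently excluded

Fix: Add an explicit OR stock IS NULL to include the missing-value rows

Corrected query:
SELECT id, name, stock FROM products WHERE stock != 493 OR stock IS NULL

Result:
id | name     | stock
---+----------+------
1  | Dumbbell | 1    
2  | Monitor  | NULL 
3  | Router   | 2    
5  | Tablet   | NULL 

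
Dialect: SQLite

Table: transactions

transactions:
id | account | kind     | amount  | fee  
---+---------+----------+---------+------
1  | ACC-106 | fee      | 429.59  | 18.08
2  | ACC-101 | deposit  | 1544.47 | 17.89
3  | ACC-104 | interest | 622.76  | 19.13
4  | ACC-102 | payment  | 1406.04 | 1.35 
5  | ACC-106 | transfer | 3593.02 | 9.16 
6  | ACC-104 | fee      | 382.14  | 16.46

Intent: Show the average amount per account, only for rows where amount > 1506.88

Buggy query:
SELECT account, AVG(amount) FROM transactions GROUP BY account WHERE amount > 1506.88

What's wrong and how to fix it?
Bug: Row-level WHERE must come before GROUP BY in the clause order

Fix: Move the WHERE clause before GROUP BY

Corrected query:
SELECT account, AVG(amount) FROM transactions WHERE amount > 1506.88 GROUP BY account

Result:
account | AVG(amount)
--------+------------
ACC-101 | 1544.47    
ACC-106 | 3593.02    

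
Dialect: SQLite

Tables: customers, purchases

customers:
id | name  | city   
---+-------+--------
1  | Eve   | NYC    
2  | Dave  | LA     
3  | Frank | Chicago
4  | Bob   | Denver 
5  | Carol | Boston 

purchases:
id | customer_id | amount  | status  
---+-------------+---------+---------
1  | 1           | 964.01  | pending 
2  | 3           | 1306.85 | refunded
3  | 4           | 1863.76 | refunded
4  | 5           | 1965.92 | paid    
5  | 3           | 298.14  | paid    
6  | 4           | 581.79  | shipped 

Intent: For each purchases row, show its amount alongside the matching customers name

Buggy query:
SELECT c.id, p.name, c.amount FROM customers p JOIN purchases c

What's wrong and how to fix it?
Bug: Missing join condition: each purchases row is matched to all customers rows instead of just its own

Fix: Add ON c.customer_id = p.id to the JOIN

Corrected query:
SELECT c.id, p.name, c.amount FROM customers p JOIN purchases c ON c.customer_id = p.id

Result:
id | name  | amount 
---+-------+--------
1  | Eve   | 964.01 
2  | Frank | 1306.85
3  | Bob   | 1863.76
4  | Carol | 1965.92
5  | Frank | 298.14 
6  | Bob   | 581.79 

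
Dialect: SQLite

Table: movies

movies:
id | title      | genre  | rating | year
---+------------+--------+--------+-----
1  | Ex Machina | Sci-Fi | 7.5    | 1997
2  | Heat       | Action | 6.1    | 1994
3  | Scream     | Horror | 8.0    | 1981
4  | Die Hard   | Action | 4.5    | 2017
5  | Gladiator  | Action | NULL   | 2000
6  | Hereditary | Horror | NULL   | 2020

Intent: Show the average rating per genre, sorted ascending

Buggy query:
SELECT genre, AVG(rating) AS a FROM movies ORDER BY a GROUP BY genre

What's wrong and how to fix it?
Bug: GROUP BY must precede ORDER BY

Fix: Move ORDER BY to the end, after GROUP BY

Corrected query:
SELECT genre, AVG(rating) AS a FROM movies GROUP BY genre ORDER BY a

Result:
genre  | a  
-------+----
Action | 5.3
Sci-Fi | 7.5
Horror | 8  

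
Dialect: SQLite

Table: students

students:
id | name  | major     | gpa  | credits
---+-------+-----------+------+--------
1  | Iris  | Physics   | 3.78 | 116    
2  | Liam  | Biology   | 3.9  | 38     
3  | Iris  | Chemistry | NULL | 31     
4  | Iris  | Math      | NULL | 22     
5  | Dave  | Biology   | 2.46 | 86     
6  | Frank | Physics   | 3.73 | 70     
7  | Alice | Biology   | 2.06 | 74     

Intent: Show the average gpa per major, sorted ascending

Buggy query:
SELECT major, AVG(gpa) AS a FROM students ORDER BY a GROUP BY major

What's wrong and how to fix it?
Bug: ORDER BY appears before GROUP BY; SQL clause order requires GROUP BY first

Fix: Reorder: SELECT … FROM … GROUP BY … ORDER BY …

Corrected query:
SELECT major, AVG(gpa) AS a FROM students GROUP BY major ORDER BY a

Result:
major     | a       
----------+---------
Chemistry | NULL    
Math      | NULL    
Biology   | 2.806667
Physics   | 3.755   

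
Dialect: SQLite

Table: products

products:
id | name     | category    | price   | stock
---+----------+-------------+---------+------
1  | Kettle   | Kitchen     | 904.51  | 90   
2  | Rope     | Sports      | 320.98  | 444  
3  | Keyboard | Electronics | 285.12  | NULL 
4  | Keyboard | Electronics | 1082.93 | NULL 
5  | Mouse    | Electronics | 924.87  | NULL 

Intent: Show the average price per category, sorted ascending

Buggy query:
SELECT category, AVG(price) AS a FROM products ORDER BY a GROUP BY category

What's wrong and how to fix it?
Bug: GROUP BY must precede ORDER BY

Fix: Move ORDER BY to the end, after GROUP BY

Corrected query:
SELECT category, AVG(price) AS a FROM products GROUP BY category ORDER BY a

Result:
category    | a         
------------+-----------
Sports      | 320.98    
Electronics | 764.306667
Kitchen     | 904.51    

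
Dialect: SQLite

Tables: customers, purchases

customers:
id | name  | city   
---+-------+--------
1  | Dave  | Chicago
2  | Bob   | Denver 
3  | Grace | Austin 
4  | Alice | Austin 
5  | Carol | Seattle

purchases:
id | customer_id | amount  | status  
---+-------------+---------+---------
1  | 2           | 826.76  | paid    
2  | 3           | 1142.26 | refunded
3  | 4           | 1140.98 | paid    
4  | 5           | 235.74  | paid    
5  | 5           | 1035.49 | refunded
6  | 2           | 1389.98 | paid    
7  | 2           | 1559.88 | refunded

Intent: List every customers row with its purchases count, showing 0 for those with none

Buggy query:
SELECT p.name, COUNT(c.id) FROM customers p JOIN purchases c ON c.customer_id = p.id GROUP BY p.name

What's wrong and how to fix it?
Bug: An inner join excludes parents with zero children

Fix: Use LEFT JOIN so parents without children still appear (COUNT(c.id) gives 0)

Corrected query:
SELECT p.name, COUNT(c.id) FROM customers p LEFT JOIN purchases c ON c.customer_id = p.id GROUP BY p.name

Result:
name  | COUNT(c.id)
------+------------
Alice | 1          
Bob   | 3          
Carol | 2          
Dave  | 0          
Grace | 1          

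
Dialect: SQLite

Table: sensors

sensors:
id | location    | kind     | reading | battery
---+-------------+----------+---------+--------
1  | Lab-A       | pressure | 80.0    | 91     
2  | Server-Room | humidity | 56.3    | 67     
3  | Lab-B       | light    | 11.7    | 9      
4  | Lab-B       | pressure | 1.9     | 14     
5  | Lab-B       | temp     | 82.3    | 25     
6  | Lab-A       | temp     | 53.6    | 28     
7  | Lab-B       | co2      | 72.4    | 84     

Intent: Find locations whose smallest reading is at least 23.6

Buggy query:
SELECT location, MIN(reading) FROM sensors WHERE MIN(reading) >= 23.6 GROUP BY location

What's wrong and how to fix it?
Bug: Aggregates like MIN are computed per group after WHERE runs

Fix: Use HAVING for the per-group MIN condition

Corrected query:
SELECT location, MIN(reading) FROM sensors GROUP BY location HAVING MIN(reading) >= 23.6

Result:
location    | MIN(reading)
------------+-------------
Lab-A       | 53.6        
Server-Room | 56.3        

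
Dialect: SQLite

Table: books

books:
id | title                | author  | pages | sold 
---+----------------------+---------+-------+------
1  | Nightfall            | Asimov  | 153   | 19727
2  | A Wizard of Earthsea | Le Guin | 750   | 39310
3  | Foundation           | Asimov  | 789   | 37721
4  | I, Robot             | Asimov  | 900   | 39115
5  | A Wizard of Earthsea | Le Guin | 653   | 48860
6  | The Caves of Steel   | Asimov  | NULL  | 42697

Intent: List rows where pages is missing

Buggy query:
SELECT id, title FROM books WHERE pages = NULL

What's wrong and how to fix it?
Bug: '= NULL' is always unknown in SQL three-valued logic, so no rows match

Fix: Replace '= NULL' with 'IS NULL'

Corrected query:
SELECT id, title FROM books WHERE pages IS NULL

Result:
id | title             
---+-------------------
6  | The Caves of Steel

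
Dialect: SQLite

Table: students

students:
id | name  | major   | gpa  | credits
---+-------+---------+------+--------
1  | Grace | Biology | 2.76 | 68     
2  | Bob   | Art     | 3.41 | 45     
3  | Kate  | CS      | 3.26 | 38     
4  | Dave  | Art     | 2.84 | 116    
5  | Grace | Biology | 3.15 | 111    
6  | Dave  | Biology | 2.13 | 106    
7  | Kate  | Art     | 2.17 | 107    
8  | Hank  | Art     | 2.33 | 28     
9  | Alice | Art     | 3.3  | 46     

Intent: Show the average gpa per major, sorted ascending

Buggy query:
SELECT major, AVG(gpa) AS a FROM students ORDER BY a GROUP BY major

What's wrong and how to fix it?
Bug: GROUP BY must precede ORDER BY

Fix: Reorder: SELECT … FROM … GROUP BY … ORDER BY …

Corrected query:
SELECT major, AVG(gpa) AS a FROM students GROUP BY major ORDER BY a

Result:
major   | a   
--------+-----
Biology | 2.68
Art     | 2.81
CS      | 3.26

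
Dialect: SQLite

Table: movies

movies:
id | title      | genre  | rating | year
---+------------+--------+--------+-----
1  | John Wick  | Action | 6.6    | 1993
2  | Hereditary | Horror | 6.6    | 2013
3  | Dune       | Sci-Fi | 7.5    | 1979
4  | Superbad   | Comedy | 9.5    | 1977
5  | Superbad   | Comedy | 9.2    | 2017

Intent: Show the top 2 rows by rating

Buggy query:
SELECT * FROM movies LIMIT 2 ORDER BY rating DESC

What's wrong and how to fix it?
Bug: LIMIT must come after ORDER BY

Fix: Swap the clauses: ORDER BY first, then LIMIT

Corrected query:
SELECT * FROM movies ORDER BY rating DESC LIMIT 2

Result:
id | title    | genre  | rating | year
---+----------+--------+--------+-----
4  | Superbad | Comedy | 9.5    | 1977
5  | Superbad | Comedy | 9.2    | 2017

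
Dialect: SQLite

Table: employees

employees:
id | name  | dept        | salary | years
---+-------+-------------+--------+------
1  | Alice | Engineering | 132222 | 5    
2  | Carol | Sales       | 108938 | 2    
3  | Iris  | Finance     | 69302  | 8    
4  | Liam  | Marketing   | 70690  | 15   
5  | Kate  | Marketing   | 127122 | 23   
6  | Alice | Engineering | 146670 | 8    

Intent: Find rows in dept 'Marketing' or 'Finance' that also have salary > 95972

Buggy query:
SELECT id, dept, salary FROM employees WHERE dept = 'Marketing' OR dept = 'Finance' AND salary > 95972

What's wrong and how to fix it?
Bug: Without parentheses, AND is evaluated before OR, so the salary filter only applies to the 'Finance' branch

Fix: Group the OR with parentheses (or use IN), then AND the threshold

Corrected query:
SELECT id, dept, salary FROM employees WHERE (dept = 'Marketing' OR dept = 'Finance') AND salary > 95972

Result:
id | dept      | salary
---+-----------+-------
5  | Marketing | 127122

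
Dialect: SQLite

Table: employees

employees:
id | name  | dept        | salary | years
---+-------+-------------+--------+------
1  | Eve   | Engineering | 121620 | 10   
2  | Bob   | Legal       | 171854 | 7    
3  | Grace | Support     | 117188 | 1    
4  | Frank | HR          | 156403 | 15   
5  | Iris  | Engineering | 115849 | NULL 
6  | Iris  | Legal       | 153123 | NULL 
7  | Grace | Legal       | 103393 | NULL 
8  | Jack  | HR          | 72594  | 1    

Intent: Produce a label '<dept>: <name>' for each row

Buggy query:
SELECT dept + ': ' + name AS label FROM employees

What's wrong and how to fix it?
Bug: '+' is numeric addition; on text columns SQLite converts them to 0 instead of concatenating

Fix: Use the || operator for string concatenation

Corrected query:
SELECT dept || ': ' || name AS label FROM employees

Result:
label            
-----------------
Engineering: Eve 
Legal: Bob       
Support: Grace   
HR: Frank        
Engineering: Iris
Legal: Iris      
Legal: Grace     
HR: Jack         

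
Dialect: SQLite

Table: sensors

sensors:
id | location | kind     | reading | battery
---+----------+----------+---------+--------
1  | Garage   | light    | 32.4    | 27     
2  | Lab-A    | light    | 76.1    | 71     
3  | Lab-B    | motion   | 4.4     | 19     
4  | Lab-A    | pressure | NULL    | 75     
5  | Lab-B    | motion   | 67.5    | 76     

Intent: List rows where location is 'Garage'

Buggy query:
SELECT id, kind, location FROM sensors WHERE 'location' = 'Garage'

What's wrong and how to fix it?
Bug: Single quotes denote string literals in SQL; the column name is being compared as a constant string

Fix: Remove the quotes around the column name (or use double quotes for an identifier)

Corrected query:
SELECT id, kind, location FROM sensors WHERE location = 'Garage'

Result:
id | kind  | location
---+-------+---------
1  | light | Garage  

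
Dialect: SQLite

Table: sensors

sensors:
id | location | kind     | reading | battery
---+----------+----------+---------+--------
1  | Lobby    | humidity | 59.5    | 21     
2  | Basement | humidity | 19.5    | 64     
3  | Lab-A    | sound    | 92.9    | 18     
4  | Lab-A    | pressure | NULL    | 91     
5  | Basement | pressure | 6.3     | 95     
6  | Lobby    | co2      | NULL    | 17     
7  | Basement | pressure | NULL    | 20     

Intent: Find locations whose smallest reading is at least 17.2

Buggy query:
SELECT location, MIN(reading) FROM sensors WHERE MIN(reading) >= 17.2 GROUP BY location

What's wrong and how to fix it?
Bug: Aggregates like MIN are computed per group after WHERE runs

Fix: Use HAVING for the per-group MIN condition

Corrected query:
SELECT location, MIN(reading) FROM sensors GROUP BY location HAVING MIN(reading) >= 17.2

Result:
location | MIN(reading)
---------+-------------
Lab-A    | 92.9        
Lobby    | 59.5        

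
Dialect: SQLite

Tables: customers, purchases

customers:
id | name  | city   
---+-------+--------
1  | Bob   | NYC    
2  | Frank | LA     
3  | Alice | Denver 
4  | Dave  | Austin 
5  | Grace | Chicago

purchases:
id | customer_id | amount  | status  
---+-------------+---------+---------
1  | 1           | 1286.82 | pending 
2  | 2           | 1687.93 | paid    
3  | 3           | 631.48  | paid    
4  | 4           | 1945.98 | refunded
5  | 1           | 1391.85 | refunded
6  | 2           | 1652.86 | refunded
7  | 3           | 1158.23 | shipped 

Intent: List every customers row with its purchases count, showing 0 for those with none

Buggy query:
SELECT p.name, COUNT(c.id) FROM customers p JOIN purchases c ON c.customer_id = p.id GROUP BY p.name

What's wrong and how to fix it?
Bug: INNER JOIN drops customers rows that have no matching purchases rows

Fix: Use LEFT JOIN so parents without children still appear (COUNT(c.id) gives 0)

Corrected query:
SELECT p.name, COUNT(c.id) FROM customers p LEFT JOIN purchases c ON c.customer_id = p.id GROUP BY p.name

Result:
name  | COUNT(c.id)
------+------------
Alice | 2          
Bob   | 2          
Dave  | 1          
Frank | 2          
Grace | 0          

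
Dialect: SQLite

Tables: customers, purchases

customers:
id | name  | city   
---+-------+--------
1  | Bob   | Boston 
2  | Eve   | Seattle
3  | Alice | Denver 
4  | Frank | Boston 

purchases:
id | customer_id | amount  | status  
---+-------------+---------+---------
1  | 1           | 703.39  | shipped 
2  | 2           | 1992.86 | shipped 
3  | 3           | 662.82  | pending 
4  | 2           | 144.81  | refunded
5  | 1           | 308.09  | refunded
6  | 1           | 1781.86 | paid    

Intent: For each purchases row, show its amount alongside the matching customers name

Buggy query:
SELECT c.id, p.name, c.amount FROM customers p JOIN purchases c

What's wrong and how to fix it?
Bug: Missing join condition: each purchases row is matched to all customers rows instead of just its own

Fix: Specify the join condition linking the foreign key to the parent id

Corrected query:
SELECT c.id, p.name, c.amount FROM customers p JOIN purchases c ON c.customer_id = p.id

Result:
id | name  | amount 
---+-------+--------
1  | Bob   | 703.39 
2  | Eve   | 1992.86
3  | Alice | 662.82 
4  | Eve   | 144.81 
5  | Bob   | 308.09 
6  | Bob   | 1781.86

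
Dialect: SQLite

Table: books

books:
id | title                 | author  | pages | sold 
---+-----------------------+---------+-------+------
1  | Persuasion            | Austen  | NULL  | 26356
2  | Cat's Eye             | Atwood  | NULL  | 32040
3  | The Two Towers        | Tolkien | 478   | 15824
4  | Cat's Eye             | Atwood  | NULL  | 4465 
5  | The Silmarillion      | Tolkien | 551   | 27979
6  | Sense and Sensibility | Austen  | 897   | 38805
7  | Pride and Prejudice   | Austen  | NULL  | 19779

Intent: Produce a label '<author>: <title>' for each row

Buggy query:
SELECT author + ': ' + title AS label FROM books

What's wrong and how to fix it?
Bug: SQLite uses || for string concatenation; + coerces text to numbers (yielding 0)

Fix: Use the || operator for string concatenation

Corrected query:
SELECT author || ': ' || title AS label FROM books

Result:
label                        
-----------------------------
Austen: Persuasion           
Atwood: Cat's Eye            
Tolkien: The Two Towers      
Atwood: Cat's Eye            
Tolkien: The Silmarillion    
Austen: Sense and Sensibility
Austen: Pride and Prejudice  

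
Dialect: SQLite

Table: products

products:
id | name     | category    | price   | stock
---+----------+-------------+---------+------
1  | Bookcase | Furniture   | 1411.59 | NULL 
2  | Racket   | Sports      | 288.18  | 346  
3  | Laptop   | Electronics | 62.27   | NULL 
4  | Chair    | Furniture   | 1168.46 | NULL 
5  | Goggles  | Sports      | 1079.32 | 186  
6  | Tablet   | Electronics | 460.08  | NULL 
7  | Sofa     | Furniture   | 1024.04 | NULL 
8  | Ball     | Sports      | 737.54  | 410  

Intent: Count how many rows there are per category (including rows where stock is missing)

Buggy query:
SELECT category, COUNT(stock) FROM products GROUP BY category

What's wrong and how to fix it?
Bug: COUNT(column) counts non-NULL values only; rows with NULL stock aren't counted

Fix: Use COUNT(*) to count all rows regardless of NULL

Corrected query:
SELECT category, COUNT(*) FROM products GROUP BY category

Result:
category    | COUNT(*)
------------+---------
Electronics | 2       
Furniture   | 3       
Sports      | 3       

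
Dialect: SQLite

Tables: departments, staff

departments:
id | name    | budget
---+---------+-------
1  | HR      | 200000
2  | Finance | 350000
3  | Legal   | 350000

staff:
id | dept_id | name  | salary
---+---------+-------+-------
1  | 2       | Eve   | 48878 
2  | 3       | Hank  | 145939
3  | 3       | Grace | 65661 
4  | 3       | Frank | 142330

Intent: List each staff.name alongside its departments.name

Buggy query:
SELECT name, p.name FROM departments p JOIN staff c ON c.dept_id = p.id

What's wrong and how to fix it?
Bug: Both tables have a 'name' column; the unqualified reference is ambiguous

Fix: Qualify the column with its table alias (c.name)

Corrected query:
SELECT c.name, p.name FROM departments p JOIN staff c ON c.dept_id = p.id

Result:
name  | name   
------+--------
Eve   | Finance
Hank  | Legal  
Grace | Legal  
Frank | Legal  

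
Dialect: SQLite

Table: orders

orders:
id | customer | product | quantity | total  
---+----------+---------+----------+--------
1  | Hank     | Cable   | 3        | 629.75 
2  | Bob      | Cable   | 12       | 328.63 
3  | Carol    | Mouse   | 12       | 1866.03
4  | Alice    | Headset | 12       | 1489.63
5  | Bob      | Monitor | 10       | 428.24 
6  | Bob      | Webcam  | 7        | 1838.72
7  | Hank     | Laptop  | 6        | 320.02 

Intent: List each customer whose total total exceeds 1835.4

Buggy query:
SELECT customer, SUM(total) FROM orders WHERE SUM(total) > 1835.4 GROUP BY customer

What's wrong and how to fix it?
Bug: Aggregate functions cannot appear in a WHERE clause

Fix: Move the aggregate condition to a HAVING clause

Corrected query:
SELECT customer, SUM(total) FROM orders GROUP BY customer HAVING SUM(total) > 1835.4

Result:
customer | SUM(total)
---------+-----------
Bob      | 2595.59   
Carol    | 1866.03   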